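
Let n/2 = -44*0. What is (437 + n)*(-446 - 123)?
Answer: -248653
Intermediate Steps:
n = 0 (n = 2*(-44*0) = 2*0 = 0)
(437 + n)*(-446 - 123) = (437 + 0)*(-446 - 123) = 437*(-569) = -248653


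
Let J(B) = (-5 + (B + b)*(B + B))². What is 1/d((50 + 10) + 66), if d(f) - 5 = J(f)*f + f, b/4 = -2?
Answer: 1/111375477617 ≈ 8.9786e-12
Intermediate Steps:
b = -8 (b = 4*(-2) = -8)
J(B) = (-5 + 2*B*(-8 + B))² (J(B) = (-5 + (B - 8)*(B + B))² = (-5 + (-8 + B)*(2*B))² = (-5 + 2*B*(-8 + B))²)
d(f) = 5 + f + f*(-5 - 16*f + 2*f²)² (d(f) = 5 + ((-5 - 16*f + 2*f²)²*f + f) = 5 + (f*(-5 - 16*f + 2*f²)² + f) = 5 + (f + f*(-5 - 16*f + 2*f²)²) = 5 + f + f*(-5 - 16*f + 2*f²)²)
1/d((50 + 10) + 66) = 1/(5 + ((50 + 10) + 66) + ((50 + 10) + 66)*(-5 - 16*((50 + 10) + 66) + 2*((50 + 10) + 66)²)²) = 1/(5 + (60 + 66) + (60 + 66)*(-5 - 16*(60 + 66) + 2*(60 + 66)²)²) = 1/(5 + 126 + 126*(-5 - 16*126 + 2*126²)²) = 1/(5 + 126 + 126*(-5 - 2016 + 2*15876)²) = 1/(5 + 126 + 126*(-5 - 2016 + 31752)²) = 1/(5 + 126 + 126*29731²) = 1/(5 + 126 + 126*883932361) = 1/(5 + 126 + 111375477486) = 1/111375477617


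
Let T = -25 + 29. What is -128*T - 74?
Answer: -586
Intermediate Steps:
T = 4
-128*T - 74 = -128*4 - 74 = -512 - 74 = -586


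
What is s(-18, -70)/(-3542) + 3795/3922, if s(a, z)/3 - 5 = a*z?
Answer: -1425/13727 ≈ -0.10381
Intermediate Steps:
s(a, z) = 15 + 3*a*z (s(a, z) = 15 + 3*(a*z) = 15 + 3*a*z)
s(-18, -70)/(-3542) + 3795/3922 = (15 + 3*(-18)*(-70))/(-3542) + 3795/3922 = (15 + 3780)*(-1/3542) + 3795*(1/3922) = 3795*(-1/3542) + 3795/3922 = -15/14 + 3795/3922 = -1425/13727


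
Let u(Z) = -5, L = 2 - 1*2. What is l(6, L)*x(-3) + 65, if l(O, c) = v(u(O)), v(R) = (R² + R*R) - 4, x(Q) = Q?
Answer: -73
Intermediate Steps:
L = 0 (L = 2 - 2 = 0)
v(R) = -4 + 2*R² (v(R) = (R² + R²) - 4 = 2*R² - 4 = -4 + 2*R²)
l(O, c) = 46 (l(O, c) = -4 + 2*(-5)² = -4 + 2*25 = -4 + 50 = 46)
l(6, L)*x(-3) + 65 = 46*(-3) + 65 = -138 + 65 = -73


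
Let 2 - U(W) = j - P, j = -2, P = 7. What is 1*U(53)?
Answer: 11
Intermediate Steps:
U(W) = 11 (U(W) = 2 - (-2 - 1*7) = 2 - (-2 - 7) = 2 - 1*(-9) = 2 + 9 = 11)
1*U(53) = 1*11 = 11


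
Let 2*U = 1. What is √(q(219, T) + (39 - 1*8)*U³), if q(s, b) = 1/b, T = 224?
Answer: √12166/56 ≈ 1.9696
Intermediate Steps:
U = ½ (U = (½)*1 = ½ ≈ 0.50000)
√(q(219, T) + (39 - 1*8)*U³) = √(1/224 + (39 - 1*8)*(½)³) = √(1/224 + (39 - 8)*(⅛)) = √(1/224 + 31*(⅛)) = √(1/224 + 31/8) = √(869/224) = √12166/56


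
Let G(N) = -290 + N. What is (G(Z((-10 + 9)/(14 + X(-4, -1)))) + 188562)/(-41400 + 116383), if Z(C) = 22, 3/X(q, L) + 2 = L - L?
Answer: 188294/74983 ≈ 2.5112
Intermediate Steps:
X(q, L) = -3/2 (X(q, L) = 3/(-2 + (L - L)) = 3/(-2 + 0) = 3/(-2) = 3*(-½) = -3/2)
(G(Z((-10 + 9)/(14 + X(-4, -1)))) + 188562)/(-41400 + 116383) = ((-290 + 22) + 188562)/(-41400 + 116383) = (-268 + 188562)/74983 = 188294*(1/74983) = 188294/74983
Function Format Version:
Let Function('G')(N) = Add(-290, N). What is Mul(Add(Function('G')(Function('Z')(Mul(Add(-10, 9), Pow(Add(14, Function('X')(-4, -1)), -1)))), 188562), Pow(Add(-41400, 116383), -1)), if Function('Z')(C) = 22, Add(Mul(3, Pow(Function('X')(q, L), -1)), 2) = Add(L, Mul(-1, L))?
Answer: Rational(188294, 74983) ≈ 2.5112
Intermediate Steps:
Function('X')(q, L) = Rational(-3, 2) (Function('X')(q, L) = Mul(3, Pow(Add(-2, Add(L, Mul(-1, L))), -1)) = Mul(3, Pow(Add(-2, 0), -1)) = Mul(3, Pow(-2, -1)) = Mul(3, Rational(-1, 2)) = Rational(-3, 2))
Mul(Add(Function('G')(Function('Z')(Mul(Add(-10, 9), Pow(Add(14, Function('X')(-4, -1)), -1)))), 188562), Pow(Add(-41400, 116383), -1)) = Mul(Add(Add(-290, 22), 188562), Pow(Add(-41400, 116383), -1)) = Mul(Add(-268, 188562), Pow(74983, -1)) = Mul(188294, Rational(1, 74983)) = Rational(188294, 74983)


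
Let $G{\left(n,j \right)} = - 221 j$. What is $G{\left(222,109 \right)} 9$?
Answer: $-216801$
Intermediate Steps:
$G{\left(222,109 \right)} 9 = \left(-221\right) 109 \cdot 9 = \left(-24089\right) 9 = -216801$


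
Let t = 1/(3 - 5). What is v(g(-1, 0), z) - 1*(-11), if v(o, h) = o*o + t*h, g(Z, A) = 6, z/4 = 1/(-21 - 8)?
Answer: 1365/29 ≈ 47.069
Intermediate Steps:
z = -4/29 (z = 4/(-21 - 8) = 4/(-29) = 4*(-1/29) = -4/29 ≈ -0.13793)
t = -½ (t = 1/(-2) = -½ ≈ -0.50000)
v(o, h) = o² - h/2 (v(o, h) = o*o - h/2 = o² - h/2)
v(g(-1, 0), z) - 1*(-11) = (6² - ½*(-4/29)) - 1*(-11) = (36 + 2/29) + 11 = 1046/29 + 11 = 1365/29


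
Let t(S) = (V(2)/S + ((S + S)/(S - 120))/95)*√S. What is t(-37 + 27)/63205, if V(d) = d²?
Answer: -492*I*√10/78058175 ≈ -1.9932e-5*I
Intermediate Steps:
t(S) = √S*(4/S + 2*S/(95*(-120 + S))) (t(S) = (2²/S + ((S + S)/(S - 120))/95)*√S = (4/S + ((2*S)/(-120 + S))*(1/95))*√S = (4/S + (2*S/(-120 + S))*(1/95))*√S = (4/S + 2*S/(95*(-120 + S)))*√S = √S*(4/S + 2*S/(95*(-120 + S))))
t(-37 + 27)/63205 = (2*(-22800 + (-37 + 27)² + 190*(-37 + 27))/(95*√(-37 + 27)*(-120 + (-37 + 27))))/63205 = (2*(-22800 + (-10)² + 190*(-10))/(95*√(-10)*(-120 - 10)))*(1/63205) = ((2/95)*(-I*√10/10)*(-22800 + 100 - 1900)/(-130))*(1/63205) = ((2/95)*(-I*√10/10)*(-1/130)*(-24600))*(1/63205) = -492*I*√10/1235*(1/63205) = -492*I*√10/78058175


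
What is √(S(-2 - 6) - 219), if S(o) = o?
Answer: I*√227 ≈ 15.067*I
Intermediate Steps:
√(S(-2 - 6) - 219) = √((-2 - 6) - 219) = √(-8 - 219) = √(-227) = I*√227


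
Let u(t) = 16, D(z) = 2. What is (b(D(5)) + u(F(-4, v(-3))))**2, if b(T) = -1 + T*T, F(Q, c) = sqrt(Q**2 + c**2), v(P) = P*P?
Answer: 361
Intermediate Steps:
v(P) = P**2
b(T) = -1 + T**2
(b(D(5)) + u(F(-4, v(-3))))**2 = ((-1 + 2**2) + 16)**2 = ((-1 + 4) + 16)**2 = (3 + 16)**2 = 19**2 = 361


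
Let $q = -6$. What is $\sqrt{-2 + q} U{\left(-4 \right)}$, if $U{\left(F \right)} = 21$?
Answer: $42 i \sqrt{2} \approx 59.397 i$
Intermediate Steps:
$\sqrt{-2 + q} U{\left(-4 \right)} = \sqrt{-2 - 6} \cdot 21 = \sqrt{-8} \cdot 21 = 2 i \sqrt{2} \cdot 21 = 42 i \sqrt{2}$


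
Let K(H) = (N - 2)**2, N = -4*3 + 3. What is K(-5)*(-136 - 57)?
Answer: -23353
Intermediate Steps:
N = -9 (N = -12 + 3 = -9)
K(H) = 121 (K(H) = (-9 - 2)**2 = (-11)**2 = 121)
K(-5)*(-136 - 57) = 121*(-136 - 57) = 121*(-193) = -23353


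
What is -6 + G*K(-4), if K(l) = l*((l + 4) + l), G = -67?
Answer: -1078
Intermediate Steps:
K(l) = l*(4 + 2*l) (K(l) = l*((4 + l) + l) = l*(4 + 2*l))
-6 + G*K(-4) = -6 - 134*(-4)*(2 - 4) = -6 - 134*(-4)*(-2) = -6 - 67*16 = -6 - 1072 = -1078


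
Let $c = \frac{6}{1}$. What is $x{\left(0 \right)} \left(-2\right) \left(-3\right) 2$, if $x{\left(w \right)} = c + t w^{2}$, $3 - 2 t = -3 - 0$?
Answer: $72$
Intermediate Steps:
$c = 6$ ($c = 6 \cdot 1 = 6$)
$t = 3$ ($t = \frac{3}{2} - \frac{-3 - 0}{2} = \frac{3}{2} - \frac{-3 + 0}{2} = \frac{3}{2} - - \frac{3}{2} = \frac{3}{2} + \frac{3}{2} = 3$)
$x{\left(w \right)} = 6 + 3 w^{2}$
$x{\left(0 \right)} \left(-2\right) \left(-3\right) 2 = \left(6 + 3 \cdot 0^{2}\right) \left(-2\right) \left(-3\right) 2 = \left(6 + 3 \cdot 0\right) 6 \cdot 2 = \left(6 + 0\right) 12 = 6 \cdot 12 = 72$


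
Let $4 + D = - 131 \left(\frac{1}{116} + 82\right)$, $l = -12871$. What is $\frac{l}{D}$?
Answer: $\frac{1493036}{1246667} \approx 1.1976$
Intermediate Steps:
$D = - \frac{1246667}{116}$ ($D = -4 - 131 \left(\frac{1}{116} + 82\right) = -4 - \frac{1246203}{116} = - \frac{1246667}{116} \approx -10747.0$)
$\frac{l}{D} = - \frac{12871}{- \frac{1246667}{116}} = \left(-12871\right) \left(- \frac{116}{1246667}\right) = \frac{1493036}{1246667}$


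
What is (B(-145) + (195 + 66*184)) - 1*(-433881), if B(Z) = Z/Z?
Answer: 446221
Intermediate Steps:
B(Z) = 1
(B(-145) + (195 + 66*184)) - 1*(-433881) = (1 + (195 + 66*184)) - 1*(-433881) = (1 + (195 + 12144)) + 433881 = (1 + 12339) + 433881 = 12340 + 433881 = 446221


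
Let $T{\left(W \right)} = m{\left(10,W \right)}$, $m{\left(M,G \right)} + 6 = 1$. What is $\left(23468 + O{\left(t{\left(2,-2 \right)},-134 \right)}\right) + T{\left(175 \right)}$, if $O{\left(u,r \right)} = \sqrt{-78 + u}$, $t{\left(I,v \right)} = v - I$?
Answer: $23463 + i \sqrt{82} \approx 23463.0 + 9.0554 i$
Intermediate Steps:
$m{\left(M,G \right)} = -5$ ($m{\left(M,G \right)} = -6 + 1 = -5$)
$T{\left(W \right)} = -5$
$\left(23468 + O{\left(t{\left(2,-2 \right)},-134 \right)}\right) + T{\left(175 \right)} = \left(23468 + \sqrt{-78 - 4}\right) - 5 = \left(23468 + \sqrt{-82}\right) - 5 = \left(23468 + i \sqrt{82}\right) - 5 = 23463 + i \sqrt{82}$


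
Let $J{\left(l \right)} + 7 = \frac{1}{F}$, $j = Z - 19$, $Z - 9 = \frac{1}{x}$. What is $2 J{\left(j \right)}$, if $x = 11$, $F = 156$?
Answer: $- \frac{1091}{78} \approx -13.987$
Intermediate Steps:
$Z = \frac{100}{11}$ ($Z = 9 + \frac{1}{11} = \frac{100}{11} \approx 9.0909$)
$j = - \frac{109}{11}$ ($j = \frac{100}{11} - 19 = - \frac{109}{11} \approx -9.9091$)
$J{\left(l \right)} = - \frac{1091}{156}$ ($J{\left(l \right)} = -7 + \frac{1}{156} = - \frac{1091}{156}$)
$2 J{\left(j \right)} = 2 \left(- \frac{1091}{156}\right) = - \frac{1091}{78}$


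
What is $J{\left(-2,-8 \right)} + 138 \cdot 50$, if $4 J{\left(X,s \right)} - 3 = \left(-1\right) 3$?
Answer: $6900$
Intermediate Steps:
$J{\left(X,s \right)} = 0$ ($J{\left(X,s \right)} = \frac{3}{4} + \frac{\left(-1\right) 3}{4} = \frac{3}{4} + \frac{1}{4} \left(-3\right) = \frac{3}{4} - \frac{3}{4} = 0$)
$J{\left(-2,-8 \right)} + 138 \cdot 50 = 0 + 138 \cdot 50 = 0 + 6900 = 6900$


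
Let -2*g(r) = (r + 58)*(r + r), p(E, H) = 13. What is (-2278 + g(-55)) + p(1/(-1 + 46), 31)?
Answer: -2100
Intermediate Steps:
g(r) = -r*(58 + r) (g(r) = -(r + 58)*(r + r)/2 = -(58 + r)*2*r/2 = -r*(58 + r))
(-2278 + g(-55)) + p(1/(-1 + 46), 31) = (-2278 - 1*(-55)*(58 - 55)) + 13 = (-2278 - 1*(-55)*3) + 13 = (-2278 + 165) + 13 = -2113 + 13 = -2100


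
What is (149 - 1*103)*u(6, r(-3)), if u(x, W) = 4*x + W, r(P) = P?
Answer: 966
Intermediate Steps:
u(x, W) = W + 4*x
(149 - 1*103)*u(6, r(-3)) = (149 - 1*103)*(-3 + 4*6) = (149 - 103)*(-3 + 24) = 46*21 = 966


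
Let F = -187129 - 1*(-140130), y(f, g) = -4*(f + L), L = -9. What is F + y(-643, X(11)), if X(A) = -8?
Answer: -44391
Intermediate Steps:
y(f, g) = 36 - 4*f (y(f, g) = -4*(f - 9) = -4*(-9 + f) = 36 - 4*f)
F = -46999 (F = -187129 + 140130 = -46999)
F + y(-643, X(11)) = -46999 + (36 - 4*(-643)) = -46999 + (36 + 2572) = -46999 + 2608 = -44391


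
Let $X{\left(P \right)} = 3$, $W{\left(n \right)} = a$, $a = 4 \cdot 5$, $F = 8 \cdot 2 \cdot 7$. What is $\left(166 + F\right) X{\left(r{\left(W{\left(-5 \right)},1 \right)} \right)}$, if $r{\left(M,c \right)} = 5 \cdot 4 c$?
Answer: $834$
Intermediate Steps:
$F = 112$ ($F = 16 \cdot 7 = 112$)
$a = 20$
$W{\left(n \right)} = 20$
$r{\left(M,c \right)} = 20 c$
$\left(166 + F\right) X{\left(r{\left(W{\left(-5 \right)},1 \right)} \right)} = \left(166 + 112\right) 3 = 278 \cdot 3 = 834$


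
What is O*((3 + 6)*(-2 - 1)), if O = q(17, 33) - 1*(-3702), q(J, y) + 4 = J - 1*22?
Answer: -99711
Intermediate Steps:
q(J, y) = -26 + J (q(J, y) = -4 + (J - 1*22) = -4 + (J - 22) = -4 + (-22 + J) = -26 + J)
O = 3693 (O = (-26 + 17) - 1*(-3702) = -9 + 3702 = 3693)
O*((3 + 6)*(-2 - 1)) = 3693*((3 + 6)*(-2 - 1)) = 3693*(9*(-3)) = 3693*(-27) = -99711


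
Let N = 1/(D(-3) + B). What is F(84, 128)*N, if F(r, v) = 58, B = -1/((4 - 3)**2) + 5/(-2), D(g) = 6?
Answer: 116/5 ≈ 23.200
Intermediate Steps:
B = -7/2 (B = -1/(1**2) + 5*(-1/2) = -1/1 - 5/2 = -1*1 - 5/2 = -1 - 5/2 = -7/2 ≈ -3.5000)
N = 2/5 (N = 1/(6 - 7/2) = 1/(5/2) = 2/5 ≈ 0.40000)
F(84, 128)*N = 58*(2/5) = 116/5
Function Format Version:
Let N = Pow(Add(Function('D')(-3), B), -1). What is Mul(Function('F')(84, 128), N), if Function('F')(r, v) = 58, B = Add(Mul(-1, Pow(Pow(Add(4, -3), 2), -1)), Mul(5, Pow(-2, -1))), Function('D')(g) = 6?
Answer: Rational(116, 5) ≈ 23.200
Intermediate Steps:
B = Rational(-7, 2) (B = Add(Mul(-1, Pow(Pow(1, 2), -1)), Mul(5, Rational(-1, 2))) = Add(Mul(-1, Pow(1, -1)), Rational(-5, 2)) = Add(Mul(-1, 1), Rational(-5, 2)) = Add(-1, Rational(-5, 2)) = Rational(-7, 2) ≈ -3.5000)
N = Rational(2, 5) (N = Pow(Add(6, Rational(-7, 2)), -1) = Pow(Rational(5, 2), -1) = Rational(2, 5) ≈ 0.40000)
Mul(Function('F')(84, 128), N) = Mul(58, Rational(2, 5)) = Rational(116, 5)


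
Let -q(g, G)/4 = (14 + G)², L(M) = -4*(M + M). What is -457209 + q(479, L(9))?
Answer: -470665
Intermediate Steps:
L(M) = -8*M
q(g, G) = -4*(14 + G)²
-457209 + q(479, L(9)) = -457209 - 4*(14 - 8*9)² = -457209 - 4*(14 - 72)² = -457209 - 4*(-58)² = -457209 - 4*3364 = -457209 - 13456 = -470665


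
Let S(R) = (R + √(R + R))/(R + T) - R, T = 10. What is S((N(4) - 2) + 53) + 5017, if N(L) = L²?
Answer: 381217/77 + √134/77 ≈ 4951.0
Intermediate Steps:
S(R) = -R + (R + √2*√R)/(10 + R) (S(R) = (R + √(R + R))/(R + 10) - R = (R + √(2*R))/(10 + R) - R = (R + √2*√R)/(10 + R) - R = -R + (R + √2*√R)/(10 + R))
S((N(4) - 2) + 53) + 5017 = (-((4² - 2) + 53)² - 9*((4² - 2) + 53) + √2*√((4² - 2) + 53))/(10 + ((4² - 2) + 53)) + 5017 = (-((16 - 2) + 53)² - 9*((16 - 2) + 53) + √2*√((16 - 2) + 53))/(10 + ((16 - 2) + 53)) + 5017 = (-(14 + 53)² - 9*(14 + 53) + √2*√(14 + 53))/(10 + (14 + 53)) + 5017 = (-1*67² - 9*67 + √2*√67)/(10 + 67) + 5017 = (-1*4489 - 603 + √134)/77 + 5017 = (-4489 - 603 + √134)/77 + 5017 = (-5092 + √134)/77 + 5017 = (-5092/77 + √134/77) + 5017 = 381217/77 + √134/77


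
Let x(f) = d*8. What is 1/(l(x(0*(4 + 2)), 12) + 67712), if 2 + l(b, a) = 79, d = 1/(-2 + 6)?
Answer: 1/67789 ≈ 1.4752e-5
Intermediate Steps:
d = ¼ (d = 1/4 = ¼ ≈ 0.25000)
x(f) = 2 (x(f) = (¼)*8 = 2)
l(b, a) = 77 (l(b, a) = -2 + 79 = 77)
1/(l(x(0*(4 + 2)), 12) + 67712) = 1/(77 + 67712) = 1/67789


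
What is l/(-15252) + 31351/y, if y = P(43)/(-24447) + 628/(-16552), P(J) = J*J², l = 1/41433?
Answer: -2004198041856268597321/210332444607944820 ≈ -9528.7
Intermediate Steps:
l = 1/41433 ≈ 2.4135e-5
P(J) = J³
y = -332838145/101161686 (y = 43³/(-24447) + 628/(-16552) = 79507*(-1/24447) + 628*(-1/16552) = -79507/24447 - 157/4138 = -332838145/101161686 ≈ -3.2902)
l/(-15252) + 31351/y = (1/41433)/(-15252) + 31351/(-332838145/101161686) = (1/41433)*(-1/15252) + 31351*(-101161686/332838145) = -1/631936116 - 3171520017786/332838145 = -2004198041856268597321/210332444607944820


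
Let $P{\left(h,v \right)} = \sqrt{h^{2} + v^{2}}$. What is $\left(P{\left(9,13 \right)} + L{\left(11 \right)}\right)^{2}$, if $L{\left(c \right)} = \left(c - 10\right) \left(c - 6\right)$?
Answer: $275 + 50 \sqrt{10} \approx 433.11$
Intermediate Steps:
$L{\left(c \right)} = \left(-10 + c\right) \left(-6 + c\right)$
$\left(P{\left(9,13 \right)} + L{\left(11 \right)}\right)^{2} = \left(\sqrt{9^{2} + 13^{2}} + \left(60 + 11^{2} - 176\right)\right)^{2} = \left(\sqrt{81 + 169} + \left(60 + 121 - 176\right)\right)^{2} = \left(\sqrt{250} + 5\right)^{2} = \left(5 \sqrt{10} + 5\right)^{2} = \left(5 + 5 \sqrt{10}\right)^{2}$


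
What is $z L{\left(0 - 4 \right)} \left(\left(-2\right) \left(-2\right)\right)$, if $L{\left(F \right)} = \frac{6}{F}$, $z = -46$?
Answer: $276$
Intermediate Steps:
$z L{\left(0 - 4 \right)} \left(\left(-2\right) \left(-2\right)\right) = - 46 \frac{6}{0 - 4} \left(\left(-2\right) \left(-2\right)\right) = - 46 \frac{6}{0 - 4} \cdot 4 = - 46 \frac{6}{-4} \cdot 4 = - 46 \cdot 6 \left(- \frac{1}{4}\right) 4 = \left(-46\right) \left(- \frac{3}{2}\right) 4 = 69 \cdot 4 = 276$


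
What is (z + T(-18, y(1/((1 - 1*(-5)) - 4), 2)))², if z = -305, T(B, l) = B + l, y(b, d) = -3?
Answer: 106276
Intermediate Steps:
(z + T(-18, y(1/((1 - 1*(-5)) - 4), 2)))² = (-305 + (-18 - 3))² = (-305 - 21)² = (-326)² = 106276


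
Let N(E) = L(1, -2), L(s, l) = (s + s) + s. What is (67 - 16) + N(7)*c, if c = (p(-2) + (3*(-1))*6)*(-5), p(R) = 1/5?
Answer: 318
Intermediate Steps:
p(R) = ⅕
L(s, l) = 3*s (L(s, l) = 2*s + s = 3*s)
N(E) = 3 (N(E) = 3*1 = 3)
c = 89 (c = (⅕ + (3*(-1))*6)*(-5) = (⅕ - 3*6)*(-5) = (⅕ - 18)*(-5) = -89/5*(-5) = 89)
(67 - 16) + N(7)*c = (67 - 16) + 3*89 = 51 + 267 = 318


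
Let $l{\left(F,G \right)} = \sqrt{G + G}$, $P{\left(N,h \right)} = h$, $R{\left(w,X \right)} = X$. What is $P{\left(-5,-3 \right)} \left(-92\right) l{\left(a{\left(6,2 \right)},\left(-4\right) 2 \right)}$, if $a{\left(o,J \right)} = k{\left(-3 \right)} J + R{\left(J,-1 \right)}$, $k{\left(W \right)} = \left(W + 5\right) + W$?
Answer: $1104 i \approx 1104.0 i$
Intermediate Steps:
$k{\left(W \right)} = 5 + 2 W$ ($k{\left(W \right)} = \left(5 + W\right) + W = 5 + 2 W$)
$a{\left(o,J \right)} = -1 - J$ ($a{\left(o,J \right)} = \left(5 + 2 \left(-3\right)\right) J - 1 = \left(5 - 6\right) J - 1 = - J - 1 = -1 - J$)
$l{\left(F,G \right)} = \sqrt{2} \sqrt{G}$ ($l{\left(F,G \right)} = \sqrt{2 G} = \sqrt{2} \sqrt{G}$)
$P{\left(-5,-3 \right)} \left(-92\right) l{\left(a{\left(6,2 \right)},\left(-4\right) 2 \right)} = \left(-3\right) \left(-92\right) \sqrt{2} \sqrt{\left(-4\right) 2} = 276 \sqrt{2} \sqrt{-8} = 276 \sqrt{2} \cdot 2 i \sqrt{2} = 276 \cdot 4 i = 1104 i$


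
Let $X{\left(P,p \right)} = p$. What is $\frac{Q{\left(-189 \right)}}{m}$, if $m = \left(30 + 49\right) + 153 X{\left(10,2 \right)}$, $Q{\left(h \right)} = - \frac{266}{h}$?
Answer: $\frac{38}{10395} \approx 0.0036556$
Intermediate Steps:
$m = 385$ ($m = \left(30 + 49\right) + 153 \cdot 2 = 79 + 306 = 385$)
$\frac{Q{\left(-189 \right)}}{m} = \frac{\left(-266\right) \frac{1}{-189}}{385} = \left(-266\right) \left(- \frac{1}{189}\right) \frac{1}{385} = \frac{38}{27} \cdot \frac{1}{385} = \frac{38}{10395}$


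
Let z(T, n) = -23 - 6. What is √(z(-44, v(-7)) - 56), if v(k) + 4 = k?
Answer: I*√85 ≈ 9.2195*I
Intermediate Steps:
v(k) = -4 + k
z(T, n) = -29
√(z(-44, v(-7)) - 56) = √(-29 - 56) = √(-85) = I*√85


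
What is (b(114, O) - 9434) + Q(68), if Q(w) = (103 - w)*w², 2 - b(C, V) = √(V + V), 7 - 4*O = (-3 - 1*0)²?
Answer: 152408 - I ≈ 1.5241e+5 - 1.0*I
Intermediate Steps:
O = -½ (O = 7/4 - (-3 - 1*0)²/4 = 7/4 - (-3 + 0)²/4 = 7/4 - ¼*(-3)² = 7/4 - ¼*9 = 7/4 - 9/4 = -½ ≈ -0.50000)
b(C, V) = 2 - √2*√V (b(C, V) = 2 - √(V + V) = 2 - √(2*V) = 2 - √2*√V)
Q(w) = w²*(103 - w)
(b(114, O) - 9434) + Q(68) = ((2 - √2*√(-½)) - 9434) + 68²*(103 - 1*68) = ((2 - √2*I*√2/2) - 9434) + 4624*(103 - 68) = ((2 - I) - 9434) + 4624*35 = (-9432 - I) + 161840 = 152408 - I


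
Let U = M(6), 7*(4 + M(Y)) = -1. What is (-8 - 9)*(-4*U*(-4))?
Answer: 7888/7 ≈ 1126.9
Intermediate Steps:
M(Y) = -29/7 (M(Y) = -4 + (⅐)*(-1) = -4 - ⅐ = -29/7)
U = -29/7 ≈ -4.1429
(-8 - 9)*(-4*U*(-4)) = (-8 - 9)*(-4*(-29/7)*(-4)) = -1972*(-4)/7 = -17*(-464/7) = 7888/7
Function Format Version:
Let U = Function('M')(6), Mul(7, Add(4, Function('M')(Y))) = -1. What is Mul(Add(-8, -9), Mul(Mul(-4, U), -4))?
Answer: Rational(7888, 7) ≈ 1126.9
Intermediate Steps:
Function('M')(Y) = Rational(-29, 7) (Function('M')(Y) = Add(-4, Mul(Rational(1, 7), -1)) = Add(-4, Rational(-1, 7)) = Rational(-29, 7))
U = Rational(-29, 7) ≈ -4.1429
Mul(Add(-8, -9), Mul(Mul(-4, U), -4)) = Mul(Add(-8, -9), Mul(Mul(-4, Rational(-29, 7)), -4)) = Mul(-17, Mul(Rational(116, 7), -4)) = Mul(-17, Rational(-464, 7)) = Rational(7888, 7)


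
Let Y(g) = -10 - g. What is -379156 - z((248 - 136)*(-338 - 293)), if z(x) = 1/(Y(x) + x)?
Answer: -3791559/10 ≈ -3.7916e+5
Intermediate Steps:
z(x) = -⅒ (z(x) = 1/((-10 - x) + x) = 1/(-10) = -⅒)
-379156 - z((248 - 136)*(-338 - 293)) = -379156 - 1*(-⅒) = -379156 + ⅒ = -3791559/10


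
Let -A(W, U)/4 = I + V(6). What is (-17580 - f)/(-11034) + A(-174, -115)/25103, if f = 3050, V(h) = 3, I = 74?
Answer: 257238209/138493251 ≈ 1.8574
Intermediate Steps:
A(W, U) = -308 (A(W, U) = -4*(74 + 3) = -4*77 = -308)
(-17580 - f)/(-11034) + A(-174, -115)/25103 = (-17580 - 1*3050)/(-11034) - 308/25103 = (-17580 - 3050)*(-1/11034) - 308*1/25103 = -20630*(-1/11034) - 308/25103 = 10315/5517 - 308/25103 = 257238209/138493251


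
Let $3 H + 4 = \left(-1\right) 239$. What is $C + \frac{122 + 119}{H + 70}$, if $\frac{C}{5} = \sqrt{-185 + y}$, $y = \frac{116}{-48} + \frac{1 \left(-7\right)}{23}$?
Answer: $- \frac{241}{11} + \frac{5 i \sqrt{3574959}}{138} \approx -21.909 + 68.506 i$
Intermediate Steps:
$H = -81$ ($H = - \frac{4}{3} + \frac{\left(-1\right) 239}{3} = - \frac{4}{3} + \frac{1}{3} \left(-239\right) = - \frac{4}{3} - \frac{239}{3} = -81$)
$y = - \frac{751}{276}$ ($y = 116 \left(- \frac{1}{48}\right) - \frac{7}{23} = - \frac{29}{12} - \frac{7}{23} = - \frac{751}{276} \approx -2.721$)
$C = \frac{5 i \sqrt{3574959}}{138}$ ($C = 5 \sqrt{-185 - \frac{751}{276}} = 5 \sqrt{- \frac{51811}{276}} = 5 \frac{i \sqrt{3574959}}{138} = \frac{5 i \sqrt{3574959}}{138} \approx 68.506 i$)
$C + \frac{122 + 119}{H + 70} = \frac{5 i \sqrt{3574959}}{138} + \frac{122 + 119}{-81 + 70} = \frac{5 i \sqrt{3574959}}{138} + \frac{241}{-11} = \frac{5 i \sqrt{3574959}}{138} + 241 \left(- \frac{1}{11}\right) = \frac{5 i \sqrt{3574959}}{138} - \frac{241}{11} = - \frac{241}{11} + \frac{5 i \sqrt{3574959}}{138}$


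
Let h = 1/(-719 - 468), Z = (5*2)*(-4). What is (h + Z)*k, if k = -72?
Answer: 3418632/1187 ≈ 2880.1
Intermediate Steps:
Z = -40 (Z = 10*(-4) = -40)
h = -1/1187 (h = 1/(-1187) = -1/1187 ≈ -0.00084246)
(h + Z)*k = (-1/1187 - 40)*(-72) = -47481/1187*(-72) = 3418632/1187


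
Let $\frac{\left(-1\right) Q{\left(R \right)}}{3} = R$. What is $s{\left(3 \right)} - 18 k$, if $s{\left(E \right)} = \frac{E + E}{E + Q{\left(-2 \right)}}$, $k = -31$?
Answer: $\frac{1676}{3} \approx 558.67$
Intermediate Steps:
$Q{\left(R \right)} = - 3 R$
$s{\left(E \right)} = \frac{2 E}{6 + E}$ ($s{\left(E \right)} = \frac{E + E}{E - -6} = \frac{2 E}{E + 6} = \frac{2 E}{6 + E}$)
$s{\left(3 \right)} - 18 k = 2 \cdot 3 \frac{1}{6 + 3} - -558 = 2 \cdot 3 \cdot \frac{1}{9} + 558 = \frac{2}{3} + 558 = \frac{1676}{3}$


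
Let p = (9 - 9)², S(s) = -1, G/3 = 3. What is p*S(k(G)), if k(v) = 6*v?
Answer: 0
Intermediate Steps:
G = 9 (G = 3*3 = 9)
p = 0 (p = 0² = 0)
p*S(k(G)) = 0*(-1) = 0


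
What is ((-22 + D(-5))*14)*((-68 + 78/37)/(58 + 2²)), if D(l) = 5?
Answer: 290122/1147 ≈ 252.94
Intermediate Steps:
((-22 + D(-5))*14)*((-68 + 78/37)/(58 + 2²)) = ((-22 + 5)*14)*((-68 + 78/37)/(58 + 2²)) = (-17*14)*((-68 + 78*(1/37))/(58 + 4)) = -238*(-68 + 78/37)/62 = -(-580244)/(37*62) = -238*(-1219/1147) = 290122/1147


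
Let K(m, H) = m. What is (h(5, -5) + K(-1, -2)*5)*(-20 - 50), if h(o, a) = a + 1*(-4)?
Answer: 980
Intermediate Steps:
h(o, a) = -4 + a (h(o, a) = a - 4 = -4 + a)
(h(5, -5) + K(-1, -2)*5)*(-20 - 50) = ((-4 - 5) - 1*5)*(-20 - 50) = (-9 - 5)*(-70) = -14*(-70) = 980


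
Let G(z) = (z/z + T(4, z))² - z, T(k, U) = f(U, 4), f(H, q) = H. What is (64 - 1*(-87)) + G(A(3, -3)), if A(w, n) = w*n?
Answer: 224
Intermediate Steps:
T(k, U) = U
A(w, n) = n*w
G(z) = (1 + z)² - z (G(z) = (z/z + z)² - z = (1 + z)² - z)
(64 - 1*(-87)) + G(A(3, -3)) = (64 - 1*(-87)) + ((1 - 3*3)² - (-3)*3) = (64 + 87) + ((1 - 9)² - 1*(-9)) = 151 + ((-8)² + 9) = 151 + (64 + 9) = 151 + 73 = 224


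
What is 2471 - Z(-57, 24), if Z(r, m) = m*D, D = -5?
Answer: 2591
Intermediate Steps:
Z(r, m) = -5*m (Z(r, m) = m*(-5) = -5*m)
2471 - Z(-57, 24) = 2471 - (-5)*24 = 2471 - 1*(-120) = 2471 + 120 = 2591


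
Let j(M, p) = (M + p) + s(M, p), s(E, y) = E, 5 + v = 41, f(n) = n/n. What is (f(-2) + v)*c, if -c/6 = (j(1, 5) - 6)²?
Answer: -222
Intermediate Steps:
f(n) = 1
v = 36 (v = -5 + 41 = 36)
j(M, p) = p + 2*M (j(M, p) = (M + p) + M = p + 2*M)
c = -6 (c = -6*((5 + 2*1) - 6)² = -6*((5 + 2) - 6)² = -6*(7 - 6)² = -6*1² = -6*1 = -6)
(f(-2) + v)*c = (1 + 36)*(-6) = 37*(-6) = -222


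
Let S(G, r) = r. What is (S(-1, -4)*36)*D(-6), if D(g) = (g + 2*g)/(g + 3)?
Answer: -864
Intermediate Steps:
D(g) = 3*g/(3 + g) (D(g) = (3*g)/(3 + g) = 3*g/(3 + g))
(S(-1, -4)*36)*D(-6) = (-4*36)*(3*(-6)/(3 - 6)) = -432*(-6)/(-3) = -432*(-6)*(-1)/3 = -144*6 = -864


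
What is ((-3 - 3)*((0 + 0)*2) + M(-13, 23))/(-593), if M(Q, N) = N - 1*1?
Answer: -22/593 ≈ -0.037099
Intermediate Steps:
M(Q, N) = -1 + N (M(Q, N) = N - 1 = -1 + N)
((-3 - 3)*((0 + 0)*2) + M(-13, 23))/(-593) = ((-3 - 3)*((0 + 0)*2) + (-1 + 23))/(-593) = (-0*2 + 22)*(-1/593) = (-6*0 + 22)*(-1/593) = (0 + 22)*(-1/593) = 22*(-1/593) = -22/593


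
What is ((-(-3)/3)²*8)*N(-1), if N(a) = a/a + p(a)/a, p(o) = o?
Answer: 16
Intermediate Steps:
N(a) = 2 (N(a) = a/a + a/a = 1 + 1 = 2)
((-(-3)/3)²*8)*N(-1) = ((-(-3)/3)²*8)*2 = ((-1*(-1))²*8)*2 = (1²*8)*2 = (1*8)*2 = 8*2 = 16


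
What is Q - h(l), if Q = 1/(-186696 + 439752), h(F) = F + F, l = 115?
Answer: -58202879/253056 ≈ -230.00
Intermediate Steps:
h(F) = 2*F
Q = 1/253056 ≈ 3.9517e-6
Q - h(l) = 1/253056 - 2*115 = 1/253056 - 1*230 = 1/253056 - 230 = -58202879/253056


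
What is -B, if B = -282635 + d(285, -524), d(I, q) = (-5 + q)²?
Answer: 2794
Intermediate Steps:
B = -2794 (B = -282635 + (-5 - 524)² = -282635 + (-529)² = -282635 + 279841 = -2794)
-B = -1*(-2794) = 2794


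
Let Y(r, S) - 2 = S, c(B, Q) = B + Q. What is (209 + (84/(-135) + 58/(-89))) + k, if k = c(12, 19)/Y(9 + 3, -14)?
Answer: 3286387/16020 ≈ 205.14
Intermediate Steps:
Y(r, S) = 2 + S
k = -31/12 (k = (12 + 19)/(2 - 14) = 31/(-12) = 31*(-1/12) = -31/12 ≈ -2.5833)
(209 + (84/(-135) + 58/(-89))) + k = (209 + (84/(-135) + 58/(-89))) - 31/12 = (209 + (84*(-1/135) + 58*(-1/89))) - 31/12 = (209 + (-28/45 - 58/89)) - 31/12 = (209 - 5102/4005) - 31/12 = 831943/4005 - 31/12 = 3286387/16020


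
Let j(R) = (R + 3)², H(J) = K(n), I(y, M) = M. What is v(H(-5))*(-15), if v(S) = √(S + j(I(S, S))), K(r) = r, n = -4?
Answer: -15*I*√3 ≈ -25.981*I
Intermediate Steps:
H(J) = -4
j(R) = (3 + R)²
v(S) = √(S + (3 + S)²)
v(H(-5))*(-15) = √(-4 + (3 - 4)²)*(-15) = √(-4 + (-1)²)*(-15) = √(-4 + 1)*(-15) = √(-3)*(-15) = (I*√3)*(-15) = -15*I*√3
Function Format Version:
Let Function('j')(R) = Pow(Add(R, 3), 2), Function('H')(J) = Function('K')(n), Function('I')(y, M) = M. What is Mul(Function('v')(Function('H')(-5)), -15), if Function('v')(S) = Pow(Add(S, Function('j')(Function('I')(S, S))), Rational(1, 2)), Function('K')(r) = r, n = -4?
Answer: Mul(-15, I, Pow(3, Rational(1, 2))) ≈ Mul(-25.981, I)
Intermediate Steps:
Function('H')(J) = -4
Function('j')(R) = Pow(Add(3, R), 2)
Function('v')(S) = Pow(Add(S, Pow(Add(3, S), 2)), Rational(1, 2))
Mul(Function('v')(Function('H')(-5)), -15) = Mul(Pow(Add(-4, Pow(Add(3, -4), 2)), Rational(1, 2)), -15) = Mul(Pow(Add(-4, Pow(-1, 2)), Rational(1, 2)), -15) = Mul(Pow(Add(-4, 1), Rational(1, 2)), -15) = Mul(Pow(-3, Rational(1, 2)), -15) = Mul(Mul(I, Pow(3, Rational(1, 2))), -15) = Mul(-15, I, Pow(3, Rational(1, 2)))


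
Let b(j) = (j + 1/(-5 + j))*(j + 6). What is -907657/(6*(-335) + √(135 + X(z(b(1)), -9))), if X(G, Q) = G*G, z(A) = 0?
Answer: 121626038/269331 + 907657*√15/1346655 ≈ 454.20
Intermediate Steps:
b(j) = (6 + j)*(j + 1/(-5 + j)) (b(j) = (j + 1/(-5 + j))*(6 + j) = (6 + j)*(j + 1/(-5 + j)))
X(G, Q) = G²
-907657/(6*(-335) + √(135 + X(z(b(1)), -9))) = -907657/(6*(-335) + √(135 + 0²)) = -907657/(-2010 + √(135 + 0)) = -907657/(-2010 + √135) = -907657/(-2010 + 3*√15)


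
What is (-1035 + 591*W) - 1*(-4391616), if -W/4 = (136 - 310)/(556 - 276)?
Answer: 153721752/35 ≈ 4.3920e+6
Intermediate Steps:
W = 87/35 (W = -4*(136 - 310)/(556 - 276) = -(-696)/280 = -4*(-87/140) = 87/35 ≈ 2.4857)
(-1035 + 591*W) - 1*(-4391616) = (-1035 + 591*(87/35)) - 1*(-4391616) = (-1035 + 51417/35) + 4391616 = 15192/35 + 4391616 = 153721752/35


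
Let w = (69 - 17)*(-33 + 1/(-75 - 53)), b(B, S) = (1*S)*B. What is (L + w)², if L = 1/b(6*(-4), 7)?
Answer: 1330398458041/451584 ≈ 2.9461e+6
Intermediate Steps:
b(B, S) = B*S (b(B, S) = S*B = B*S)
L = -1/168 (L = 1/((6*(-4))*7) = 1/(-24*7) = 1/(-168) = -1/168 ≈ -0.0059524)
w = -54925/32 (w = 52*(-33 + 1/(-128)) = 52*(-33 - 1/128) = 52*(-4225/128) = -54925/32 ≈ -1716.4)
(L + w)² = (-1/168 - 54925/32)² = (-1153429/672)² = 1330398458041/451584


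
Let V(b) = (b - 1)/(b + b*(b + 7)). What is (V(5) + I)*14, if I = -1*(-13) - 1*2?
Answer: 10066/65 ≈ 154.86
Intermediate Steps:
V(b) = (-1 + b)/(b + b*(7 + b))
I = 11 (I = 13 - 2 = 11)
(V(5) + I)*14 = ((-1 + 5)/(5*(8 + 5)) + 11)*14 = ((⅕)*4/13 + 11)*14 = ((⅕)*(1/13)*4 + 11)*14 = (4/65 + 11)*14 = (719/65)*14 = 10066/65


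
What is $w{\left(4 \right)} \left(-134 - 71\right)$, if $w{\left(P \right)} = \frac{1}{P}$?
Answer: $- \frac{205}{4} \approx -51.25$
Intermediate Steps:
$w{\left(4 \right)} \left(-134 - 71\right) = \frac{-134 - 71}{4} = \frac{1}{4} \left(-205\right) = - \frac{205}{4}$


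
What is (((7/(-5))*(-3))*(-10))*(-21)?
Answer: 882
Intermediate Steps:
(((7/(-5))*(-3))*(-10))*(-21) = (((7*(-⅕))*(-3))*(-10))*(-21) = (-7/5*(-3)*(-10))*(-21) = ((21/5)*(-10))*(-21) = -42*(-21) = 882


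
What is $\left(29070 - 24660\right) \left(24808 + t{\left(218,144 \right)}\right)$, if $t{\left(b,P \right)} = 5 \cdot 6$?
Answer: $109535580$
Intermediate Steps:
$t{\left(b,P \right)} = 30$
$\left(29070 - 24660\right) \left(24808 + t{\left(218,144 \right)}\right) = \left(29070 - 24660\right) \left(24808 + 30\right) = 4410 \cdot 24838 = 109535580$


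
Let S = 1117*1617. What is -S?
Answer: -1806189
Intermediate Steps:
S = 1806189
-S = -1*1806189 = -1806189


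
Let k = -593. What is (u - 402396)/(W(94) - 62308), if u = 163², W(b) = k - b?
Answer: 375827/62995 ≈ 5.9660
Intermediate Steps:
W(b) = -593 - b
u = 26569
(u - 402396)/(W(94) - 62308) = (26569 - 402396)/((-593 - 1*94) - 62308) = -375827/((-593 - 94) - 62308) = -375827/(-687 - 62308) = -375827/(-62995) = -375827*(-1/62995) = 375827/62995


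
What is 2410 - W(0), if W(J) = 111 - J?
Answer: 2299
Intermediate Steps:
2410 - W(0) = 2410 - (111 - 1*0) = 2410 - (111 + 0) = 2410 - 1*111 = 2410 - 111 = 2299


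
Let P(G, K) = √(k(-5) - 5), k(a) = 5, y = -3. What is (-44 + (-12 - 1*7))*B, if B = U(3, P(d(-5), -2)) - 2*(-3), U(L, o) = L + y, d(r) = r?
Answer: -378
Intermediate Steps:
P(G, K) = 0 (P(G, K) = √(5 - 5) = √0 = 0)
U(L, o) = -3 + L (U(L, o) = L - 3 = -3 + L)
B = 6 (B = (-3 + 3) - 2*(-3) = 0 + 6 = 6)
(-44 + (-12 - 1*7))*B = (-44 + (-12 - 1*7))*6 = (-44 + (-12 - 7))*6 = (-44 - 19)*6 = -63*6 = -378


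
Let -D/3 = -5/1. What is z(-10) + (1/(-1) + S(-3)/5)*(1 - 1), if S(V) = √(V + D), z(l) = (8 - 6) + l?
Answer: -8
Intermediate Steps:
D = 15 (D = -(-15)/1 = -(-15) = -3*(-5) = 15)
z(l) = 2 + l
S(V) = √(15 + V) (S(V) = √(V + 15) = √(15 + V))
z(-10) + (1/(-1) + S(-3)/5)*(1 - 1) = (2 - 10) + (1/(-1) + √(15 - 3)/5)*(1 - 1) = -8 + (1*(-1) + √12*(⅕))*0 = -8 + (-1 + (2*√3)*(⅕))*0 = -8 + (-1 + 2*√3/5)*0 = -8 + 0 = -8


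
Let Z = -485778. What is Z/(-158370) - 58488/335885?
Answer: 5130093299/1773136915 ≈ 2.8932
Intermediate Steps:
Z/(-158370) - 58488/335885 = -485778/(-158370) - 58488/335885 = -485778*(-1/158370) - 58488*1/335885 = 80963/26395 - 58488/335885 = 5130093299/1773136915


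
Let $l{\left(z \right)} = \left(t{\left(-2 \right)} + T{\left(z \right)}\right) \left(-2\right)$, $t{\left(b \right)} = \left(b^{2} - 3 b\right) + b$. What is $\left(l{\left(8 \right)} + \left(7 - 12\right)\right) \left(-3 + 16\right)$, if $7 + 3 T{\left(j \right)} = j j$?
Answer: $-767$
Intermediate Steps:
$t{\left(b \right)} = b^{2} - 2 b$
$T{\left(j \right)} = - \frac{7}{3} + \frac{j^{2}}{3}$ ($T{\left(j \right)} = - \frac{7}{3} + \frac{j j}{3} = - \frac{7}{3} + \frac{j^{2}}{3}$)
$l{\left(z \right)} = - \frac{34}{3} - \frac{2 z^{2}}{3}$ ($l{\left(z \right)} = \left(- 2 \left(-2 - 2\right) + \left(- \frac{7}{3} + \frac{z^{2}}{3}\right)\right) \left(-2\right) = \left(\left(-2\right) \left(-4\right) + \left(- \frac{7}{3} + \frac{z^{2}}{3}\right)\right) \left(-2\right) = \left(8 + \left(- \frac{7}{3} + \frac{z^{2}}{3}\right)\right) \left(-2\right) = \left(\frac{17}{3} + \frac{z^{2}}{3}\right) \left(-2\right) = - \frac{34}{3} - \frac{2 z^{2}}{3}$)
$\left(l{\left(8 \right)} + \left(7 - 12\right)\right) \left(-3 + 16\right) = \left(\left(- \frac{34}{3} - \frac{2 \cdot 8^{2}}{3}\right) + \left(7 - 12\right)\right) \left(-3 + 16\right) = \left(\left(- \frac{34}{3} - \frac{128}{3}\right) - 5\right) 13 = \left(-54 - 5\right) 13 = \left(-59\right) 13 = -767$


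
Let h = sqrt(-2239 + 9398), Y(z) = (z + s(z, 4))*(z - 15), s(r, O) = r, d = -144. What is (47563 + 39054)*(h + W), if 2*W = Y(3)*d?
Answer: 449022528 + 86617*sqrt(7159) ≈ 4.5635e+8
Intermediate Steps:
Y(z) = 2*z*(-15 + z) (Y(z) = (z + z)*(z - 15) = (2*z)*(-15 + z) = 2*z*(-15 + z))
h = sqrt(7159) ≈ 84.611
W = 5184 (W = ((2*3*(-15 + 3))*(-144))/2 = ((2*3*(-12))*(-144))/2 = (-72*(-144))/2 = (1/2)*10368 = 5184)
(47563 + 39054)*(h + W) = (47563 + 39054)*(sqrt(7159) + 5184) = 86617*(5184 + sqrt(7159)) = 449022528 + 86617*sqrt(7159)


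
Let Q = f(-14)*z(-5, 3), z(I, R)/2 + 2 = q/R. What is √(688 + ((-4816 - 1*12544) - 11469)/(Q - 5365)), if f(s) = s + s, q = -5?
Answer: √166183147681/15479 ≈ 26.336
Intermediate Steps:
z(I, R) = -4 - 10/R (z(I, R) = -4 + 2*(-5/R) = -4 - 10/R)
f(s) = 2*s
Q = 616/3 (Q = (2*(-14))*(-4 - 10/3) = -28*(-4 - 10*⅓) = -28*(-4 - 10/3) = -28*(-22/3) = 616/3 ≈ 205.33)
√(688 + ((-4816 - 1*12544) - 11469)/(Q - 5365)) = √(688 + ((-4816 - 1*12544) - 11469)/(616/3 - 5365)) = √(688 + ((-4816 - 12544) - 11469)/(-15479/3)) = √(688 + (-17360 - 11469)*(-3/15479)) = √(688 - 28829*(-3/15479)) = √(688 + 86487/15479) = √(10736039/15479) = √166183147681/15479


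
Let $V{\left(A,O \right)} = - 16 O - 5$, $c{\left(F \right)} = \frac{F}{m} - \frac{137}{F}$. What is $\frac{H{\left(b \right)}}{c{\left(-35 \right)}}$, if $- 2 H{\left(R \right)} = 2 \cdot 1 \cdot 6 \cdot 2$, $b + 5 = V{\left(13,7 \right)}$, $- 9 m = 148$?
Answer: $- \frac{62160}{31301} \approx -1.9859$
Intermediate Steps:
$m = - \frac{148}{9}$ ($m = \left(- \frac{1}{9}\right) 148 = - \frac{148}{9} \approx -16.444$)
$c{\left(F \right)} = - \frac{137}{F} - \frac{9 F}{148}$ ($c{\left(F \right)} = \frac{F}{- \frac{148}{9}} - \frac{137}{F} = F \left(- \frac{9}{148}\right) - \frac{137}{F} = - \frac{9 F}{148} - \frac{137}{F} = - \frac{137}{F} - \frac{9 F}{148}$)
$V{\left(A,O \right)} = -5 - 16 O$
$b = -122$ ($b = -5 - 117 = -122$)
$H{\left(R \right)} = -12$ ($H{\left(R \right)} = - \frac{2 \cdot 1 \cdot 6 \cdot 2}{2} = - \frac{2 \cdot 6 \cdot 2}{2} = - \frac{2 \cdot 12}{2} = \left(- \frac{1}{2}\right) 24 = -12$)
$\frac{H{\left(b \right)}}{c{\left(-35 \right)}} = - \frac{12}{- \frac{137}{-35} - - \frac{315}{148}} = - \frac{12}{\left(-137\right) \left(- \frac{1}{35}\right) + \frac{315}{148}} = - \frac{12}{\frac{137}{35} + \frac{315}{148}} = - \frac{12}{\frac{31301}{5180}} = \left(-12\right) \frac{5180}{31301} = - \frac{62160}{31301}$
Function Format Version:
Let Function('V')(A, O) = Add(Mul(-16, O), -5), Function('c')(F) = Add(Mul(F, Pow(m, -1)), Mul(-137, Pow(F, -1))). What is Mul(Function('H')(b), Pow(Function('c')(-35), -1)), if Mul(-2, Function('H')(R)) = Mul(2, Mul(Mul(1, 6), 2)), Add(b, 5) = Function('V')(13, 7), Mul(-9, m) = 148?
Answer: Rational(-62160, 31301) ≈ -1.9859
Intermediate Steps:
m = Rational(-148, 9) (m = Mul(Rational(-1, 9), 148) = Rational(-148, 9) ≈ -16.444)
Function('c')(F) = Add(Mul(-137, Pow(F, -1)), Mul(Rational(-9, 148), F)) (Function('c')(F) = Add(Mul(F, Pow(Rational(-148, 9), -1)), Mul(-137, Pow(F, -1))) = Add(Mul(F, Rational(-9, 148)), Mul(-137, Pow(F, -1))) = Add(Mul(Rational(-9, 148), F), Mul(-137, Pow(F, -1))) = Add(Mul(-137, Pow(F, -1)), Mul(Rational(-9, 148), F)))
Function('V')(A, O) = Add(-5, Mul(-16, O))
b = -122 (b = Add(-5, Add(-5, Mul(-16, 7))) = Add(-5, Add(-5, -112)) = Add(-5, -117) = -122)
Function('H')(R) = -12 (Function('H')(R) = Mul(Rational(-1, 2), Mul(2, Mul(Mul(1, 6), 2))) = Mul(Rational(-1, 2), Mul(2, Mul(6, 2))) = Mul(Rational(-1, 2), Mul(2, 12)) = Mul(Rational(-1, 2), 24) = -12)
Mul(Function('H')(b), Pow(Function('c')(-35), -1)) = Mul(-12, Pow(Add(Mul(-137, Pow(-35, -1)), Mul(Rational(-9, 148), -35)), -1)) = Mul(-12, Pow(Add(Mul(-137, Rational(-1, 35)), Rational(315, 148)), -1)) = Mul(-12, Pow(Add(Rational(137, 35), Rational(315, 148)), -1)) = Mul(-12, Pow(Rational(31301, 5180), -1)) = Mul(-12, Rational(5180, 31301)) = Rational(-62160, 31301)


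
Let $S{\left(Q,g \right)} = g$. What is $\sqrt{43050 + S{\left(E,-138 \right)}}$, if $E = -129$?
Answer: $12 \sqrt{298} \approx 207.15$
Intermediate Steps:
$\sqrt{43050 + S{\left(E,-138 \right)}} = \sqrt{43050 - 138} = \sqrt{42912} = 12 \sqrt{298}$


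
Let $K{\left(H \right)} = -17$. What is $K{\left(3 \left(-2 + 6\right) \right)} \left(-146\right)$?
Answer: $2482$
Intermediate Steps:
$K{\left(3 \left(-2 + 6\right) \right)} \left(-146\right) = \left(-17\right) \left(-146\right) = 2482$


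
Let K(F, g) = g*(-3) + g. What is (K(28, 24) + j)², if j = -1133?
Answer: 1394761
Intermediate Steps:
K(F, g) = -2*g (K(F, g) = -3*g + g = -2*g)
(K(28, 24) + j)² = (-2*24 - 1133)² = (-48 - 1133)² = (-1181)² = 1394761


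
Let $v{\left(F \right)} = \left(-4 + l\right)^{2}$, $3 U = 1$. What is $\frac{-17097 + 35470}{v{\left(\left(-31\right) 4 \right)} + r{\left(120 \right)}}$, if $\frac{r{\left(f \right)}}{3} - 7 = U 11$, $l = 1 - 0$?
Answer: $\frac{18373}{41} \approx 448.12$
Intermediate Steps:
$U = \frac{1}{3}$ ($U = \frac{1}{3} \cdot 1 = \frac{1}{3} \approx 0.33333$)
$l = 1$ ($l = 1 + 0 = 1$)
$r{\left(f \right)} = 32$ ($r{\left(f \right)} = 21 + 3 \cdot \frac{1}{3} \cdot 11 = 21 + 3 \cdot \frac{11}{3} = 21 + 11 = 32$)
$v{\left(F \right)} = 9$ ($v{\left(F \right)} = \left(-4 + 1\right)^{2} = \left(-3\right)^{2} = 9$)
$\frac{-17097 + 35470}{v{\left(\left(-31\right) 4 \right)} + r{\left(120 \right)}} = \frac{-17097 + 35470}{9 + 32} = \frac{18373}{41}$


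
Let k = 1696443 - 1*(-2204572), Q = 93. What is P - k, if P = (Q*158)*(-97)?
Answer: -5326333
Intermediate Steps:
k = 3901015 (k = 1696443 + 2204572 = 3901015)
P = -1425318 (P = (93*158)*(-97) = 14694*(-97) = -1425318)
P - k = -1425318 - 1*3901015 = -1425318 - 3901015 = -5326333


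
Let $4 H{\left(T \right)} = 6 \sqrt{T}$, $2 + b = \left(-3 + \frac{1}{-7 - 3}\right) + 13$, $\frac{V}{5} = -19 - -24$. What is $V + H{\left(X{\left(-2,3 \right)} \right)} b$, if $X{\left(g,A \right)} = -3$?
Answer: $25 + \frac{237 i \sqrt{3}}{20} \approx 25.0 + 20.525 i$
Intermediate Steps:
$V = 25$ ($V = 5 \left(-19 - -24\right) = 5 \left(-19 + 24\right) = 5 \cdot 5 = 25$)
$b = \frac{79}{10}$ ($b = -2 + \left(\left(-3 + \frac{1}{-7 - 3}\right) + 13\right) = -2 + \left(\left(-3 + \frac{1}{-10}\right) + 13\right) = -2 + \left(\left(-3 - \frac{1}{10}\right) + 13\right) = -2 + \left(- \frac{31}{10} + 13\right) = -2 + \frac{99}{10} = \frac{79}{10} \approx 7.9$)
$H{\left(T \right)} = \frac{3 \sqrt{T}}{2}$ ($H{\left(T \right)} = \frac{6 \sqrt{T}}{4} = \frac{3 \sqrt{T}}{2}$)
$V + H{\left(X{\left(-2,3 \right)} \right)} b = 25 + \frac{3 \sqrt{-3}}{2} \cdot \frac{79}{10} = 25 + \frac{3 i \sqrt{3}}{2} \cdot \frac{79}{10} = 25 + \frac{237 i \sqrt{3}}{20}$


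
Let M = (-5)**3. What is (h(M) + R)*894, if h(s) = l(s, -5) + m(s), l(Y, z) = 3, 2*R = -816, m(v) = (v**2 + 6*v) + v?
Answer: 12824430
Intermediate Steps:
m(v) = v**2 + 7*v
R = -408 (R = (1/2)*(-816) = -408)
M = -125
h(s) = 3 + s*(7 + s)
(h(M) + R)*894 = ((3 - 125*(7 - 125)) - 408)*894 = ((3 - 125*(-118)) - 408)*894 = ((3 + 14750) - 408)*894 = (14753 - 408)*894 = 14345*894 = 12824430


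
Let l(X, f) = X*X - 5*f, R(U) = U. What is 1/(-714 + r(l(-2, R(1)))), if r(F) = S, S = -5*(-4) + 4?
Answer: -1/690 ≈ -0.0014493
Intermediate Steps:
S = 24 (S = 20 + 4 = 24)
l(X, f) = X² - 5*f
r(F) = 24
1/(-714 + r(l(-2, R(1)))) = 1/(-714 + 24) = 1/(-690) = -1/690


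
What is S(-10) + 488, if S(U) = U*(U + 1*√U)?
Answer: 588 - 10*I*√10 ≈ 588.0 - 31.623*I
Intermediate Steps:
S(U) = U*(U + √U)
S(-10) + 488 = ((-10)² + (-10)^(3/2)) + 488 = (100 - 10*I*√10) + 488 = 588 - 10*I*√10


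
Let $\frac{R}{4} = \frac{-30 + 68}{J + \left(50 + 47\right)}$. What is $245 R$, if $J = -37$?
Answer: $\frac{1862}{3} \approx 620.67$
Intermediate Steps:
$R = \frac{38}{15}$ ($R = 4 \frac{-30 + 68}{-37 + \left(50 + 47\right)} = 4 \frac{38}{-37 + 97} = 4 \cdot \frac{38}{60} = 4 \cdot 38 \cdot \frac{1}{60} = 4 \cdot \frac{19}{30} = \frac{38}{15} \approx 2.5333$)
$245 R = 245 \cdot \frac{38}{15} = \frac{1862}{3}$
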